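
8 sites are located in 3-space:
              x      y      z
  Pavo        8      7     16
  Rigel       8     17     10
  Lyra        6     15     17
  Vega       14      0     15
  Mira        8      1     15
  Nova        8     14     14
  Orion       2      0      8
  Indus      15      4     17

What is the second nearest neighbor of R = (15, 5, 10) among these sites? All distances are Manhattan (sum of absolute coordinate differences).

d(R, Pavo) = 7 + 2 + 6 = 15
d(R, Rigel) = 7 + 12 + 0 = 19
d(R, Lyra) = 9 + 10 + 7 = 26
d(R, Vega) = 1 + 5 + 5 = 11
d(R, Mira) = 7 + 4 + 5 = 16
d(R, Nova) = 7 + 9 + 4 = 20
d(R, Orion) = 13 + 5 + 2 = 20
d(R, Indus) = 0 + 1 + 7 = 8
Sorted ascending: Indus, Vega, Pavo, … — the second-nearest is Vega.

Vega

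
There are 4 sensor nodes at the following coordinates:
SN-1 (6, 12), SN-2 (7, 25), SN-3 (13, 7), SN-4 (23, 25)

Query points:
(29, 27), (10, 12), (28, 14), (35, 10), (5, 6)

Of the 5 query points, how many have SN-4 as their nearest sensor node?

3

(29, 27) — d² to each: SN-1:754, SN-2:488, SN-3:656, SN-4:40 → nearest is SN-4
(10, 12) — d² to each: SN-1:16, SN-2:178, SN-3:34, SN-4:338 → nearest is SN-1
(28, 14) — d² to each: SN-1:488, SN-2:562, SN-3:274, SN-4:146 → nearest is SN-4
(35, 10) — d² to each: SN-1:845, SN-2:1009, SN-3:493, SN-4:369 → nearest is SN-4
(5, 6) — d² to each: SN-1:37, SN-2:365, SN-3:65, SN-4:685 → nearest is SN-1
3 of the 5 points have SN-4 as nearest.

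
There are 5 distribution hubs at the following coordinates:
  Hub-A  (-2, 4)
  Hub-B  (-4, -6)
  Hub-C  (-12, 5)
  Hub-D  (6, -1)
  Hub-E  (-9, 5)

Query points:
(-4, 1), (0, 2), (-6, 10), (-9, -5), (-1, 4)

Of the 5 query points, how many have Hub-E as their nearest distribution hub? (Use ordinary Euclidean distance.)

(-4, 1) — d² to each: Hub-A:13, Hub-B:49, Hub-C:80, Hub-D:104, Hub-E:41 → nearest is Hub-A
(0, 2) — d² to each: Hub-A:8, Hub-B:80, Hub-C:153, Hub-D:45, Hub-E:90 → nearest is Hub-A
(-6, 10) — d² to each: Hub-A:52, Hub-B:260, Hub-C:61, Hub-D:265, Hub-E:34 → nearest is Hub-E
(-9, -5) — d² to each: Hub-A:130, Hub-B:26, Hub-C:109, Hub-D:241, Hub-E:100 → nearest is Hub-B
(-1, 4) — d² to each: Hub-A:1, Hub-B:109, Hub-C:122, Hub-D:74, Hub-E:65 → nearest is Hub-A
1 of the 5 points has Hub-E as nearest.

1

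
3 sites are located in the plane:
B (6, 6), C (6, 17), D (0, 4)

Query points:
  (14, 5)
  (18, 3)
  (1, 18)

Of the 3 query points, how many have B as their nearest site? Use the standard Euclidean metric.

2

(14, 5) — d² to each: B:65, C:208, D:197 → nearest is B
(18, 3) — d² to each: B:153, C:340, D:325 → nearest is B
(1, 18) — d² to each: B:169, C:26, D:197 → nearest is C
2 of the 3 points have B as nearest.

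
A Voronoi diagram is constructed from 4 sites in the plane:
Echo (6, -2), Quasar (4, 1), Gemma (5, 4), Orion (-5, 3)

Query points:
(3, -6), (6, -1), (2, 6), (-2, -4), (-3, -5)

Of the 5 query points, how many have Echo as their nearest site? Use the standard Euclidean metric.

2

(3, -6) — d² to each: Echo:25, Quasar:50, Gemma:104, Orion:145 → nearest is Echo
(6, -1) — d² to each: Echo:1, Quasar:8, Gemma:26, Orion:137 → nearest is Echo
(2, 6) — d² to each: Echo:80, Quasar:29, Gemma:13, Orion:58 → nearest is Gemma
(-2, -4) — d² to each: Echo:68, Quasar:61, Gemma:113, Orion:58 → nearest is Orion
(-3, -5) — d² to each: Echo:90, Quasar:85, Gemma:145, Orion:68 → nearest is Orion
2 of the 5 points have Echo as nearest.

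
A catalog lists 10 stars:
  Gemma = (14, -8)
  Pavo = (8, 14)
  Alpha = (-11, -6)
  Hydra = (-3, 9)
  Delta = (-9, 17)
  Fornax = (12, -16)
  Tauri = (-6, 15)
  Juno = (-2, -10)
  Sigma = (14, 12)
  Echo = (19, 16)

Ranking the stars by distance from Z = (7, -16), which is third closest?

Compare squared distances (the ordering matches that of the actual distances):
d²(Z, Gemma) = 49 + 64 = 113
d²(Z, Pavo) = 1 + 900 = 901
d²(Z, Alpha) = 324 + 100 = 424
d²(Z, Hydra) = 100 + 625 = 725
d²(Z, Delta) = 256 + 1089 = 1345
d²(Z, Fornax) = 25 + 0 = 25
d²(Z, Tauri) = 169 + 961 = 1130
d²(Z, Juno) = 81 + 36 = 117
d²(Z, Sigma) = 49 + 784 = 833
d²(Z, Echo) = 144 + 1024 = 1168
Sorted ascending: Fornax, Gemma, Juno, Alpha, … — the third-nearest is Juno.

Juno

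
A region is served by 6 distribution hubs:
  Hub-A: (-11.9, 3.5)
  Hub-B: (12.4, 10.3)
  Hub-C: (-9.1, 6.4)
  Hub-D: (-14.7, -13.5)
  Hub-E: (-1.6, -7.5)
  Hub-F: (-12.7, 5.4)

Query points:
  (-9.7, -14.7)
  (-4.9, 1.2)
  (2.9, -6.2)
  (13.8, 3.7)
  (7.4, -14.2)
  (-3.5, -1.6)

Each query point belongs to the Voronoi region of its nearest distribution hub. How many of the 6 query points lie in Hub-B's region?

1

(-9.7, -14.7) — d² to each: Hub-A:336.08, Hub-B:1113.41, Hub-C:445.57, Hub-D:26.44, Hub-E:117.45, Hub-F:413.01 → nearest is Hub-D
(-4.9, 1.2) — d² to each: Hub-A:54.29, Hub-B:382.1, Hub-C:44.68, Hub-D:312.13, Hub-E:86.58, Hub-F:78.48 → nearest is Hub-C
(2.9, -6.2) — d² to each: Hub-A:313.13, Hub-B:362.5, Hub-C:302.76, Hub-D:363.05, Hub-E:21.94, Hub-F:377.92 → nearest is Hub-E
(13.8, 3.7) — d² to each: Hub-A:660.53, Hub-B:45.52, Hub-C:531.7, Hub-D:1108.09, Hub-E:362.6, Hub-F:705.14 → nearest is Hub-B
(7.4, -14.2) — d² to each: Hub-A:685.78, Hub-B:625.25, Hub-C:696.61, Hub-D:488.9, Hub-E:125.89, Hub-F:788.17 → nearest is Hub-E
(-3.5, -1.6) — d² to each: Hub-A:96.57, Hub-B:394.42, Hub-C:95.36, Hub-D:267.05, Hub-E:38.42, Hub-F:133.64 → nearest is Hub-E
1 of the 6 points has Hub-B as nearest.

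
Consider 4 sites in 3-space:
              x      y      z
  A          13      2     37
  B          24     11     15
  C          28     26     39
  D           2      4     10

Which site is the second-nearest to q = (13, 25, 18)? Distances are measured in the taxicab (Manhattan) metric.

C

d(q,A) = |13−13| + |25−2| + |18−37| = 0 + 23 + 19 = 42
d(q,B) = |13−24| + |25−11| + |18−15| = 11 + 14 + 3 = 28
d(q,C) = |13−28| + |25−26| + |18−39| = 15 + 1 + 21 = 37
d(q,D) = |13−2| + |25−4| + |18−10| = 11 + 21 + 8 = 40
Sorted ascending: B, C, D, … — the second-nearest is C.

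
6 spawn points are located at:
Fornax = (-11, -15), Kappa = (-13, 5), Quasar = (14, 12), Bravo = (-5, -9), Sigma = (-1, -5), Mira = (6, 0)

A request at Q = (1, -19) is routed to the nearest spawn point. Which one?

Squared Euclidean distances:
d²(Q, Fornax) = (1−(-11))² + (-19−(-15))² = 144 + 16 = 160
d²(Q, Kappa) = (1−(-13))² + (-19−5)² = 196 + 576 = 772
d²(Q, Quasar) = (1−14)² + (-19−12)² = 169 + 961 = 1130
d²(Q, Bravo) = (1−(-5))² + (-19−(-9))² = 36 + 100 = 136
d²(Q, Sigma) = (1−(-1))² + (-19−(-5))² = 4 + 196 = 200
d²(Q, Mira) = (1−6)² + (-19−0)² = 25 + 361 = 386
Bravo is nearest.

Bravo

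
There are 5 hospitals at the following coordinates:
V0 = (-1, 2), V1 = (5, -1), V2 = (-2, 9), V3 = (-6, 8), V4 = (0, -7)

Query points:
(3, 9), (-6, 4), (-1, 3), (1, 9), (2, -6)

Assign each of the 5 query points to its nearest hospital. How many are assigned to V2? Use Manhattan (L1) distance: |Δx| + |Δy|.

2

(3, 9) — d to each: V0:11, V1:12, V2:5, V3:10, V4:19 → nearest is V2
(-6, 4) — d to each: V0:7, V1:16, V2:9, V3:4, V4:17 → nearest is V3
(-1, 3) — d to each: V0:1, V1:10, V2:7, V3:10, V4:11 → nearest is V0
(1, 9) — d to each: V0:9, V1:14, V2:3, V3:8, V4:17 → nearest is V2
(2, -6) — d to each: V0:11, V1:8, V2:19, V3:22, V4:3 → nearest is V4
2 of the 5 points have V2 as nearest.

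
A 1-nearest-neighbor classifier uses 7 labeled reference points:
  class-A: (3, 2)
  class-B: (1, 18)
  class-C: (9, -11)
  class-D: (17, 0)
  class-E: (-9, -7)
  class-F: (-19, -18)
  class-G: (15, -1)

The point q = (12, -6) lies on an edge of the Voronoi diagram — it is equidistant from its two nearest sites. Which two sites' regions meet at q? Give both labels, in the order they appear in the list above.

class-C and class-G

Squared distances from q to each site:
d²(q, class-A) = (12−3)² + (-6−2)² = 81 + 64 = 145
d²(q, class-B) = (12−1)² + (-6−18)² = 121 + 576 = 697
d²(q, class-C) = (12−9)² + (-6−(-11))² = 9 + 25 = 34
d²(q, class-D) = (12−17)² + (-6−0)² = 25 + 36 = 61
d²(q, class-E) = (12−(-9))² + (-6−(-7))² = 441 + 1 = 442
d²(q, class-F) = (12−(-19))² + (-6−(-18))² = 961 + 144 = 1105
d²(q, class-G) = (12−15)² + (-6−(-1))² = 9 + 25 = 34
q is equidistant from class-C and class-G (both at squared distance 34), and every other site is strictly farther — so q lies on the class-C–class-G Voronoi edge.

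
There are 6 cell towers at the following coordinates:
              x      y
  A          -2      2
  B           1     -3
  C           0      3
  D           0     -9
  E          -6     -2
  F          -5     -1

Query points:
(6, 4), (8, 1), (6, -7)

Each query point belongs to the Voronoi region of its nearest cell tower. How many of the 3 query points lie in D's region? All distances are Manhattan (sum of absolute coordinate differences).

(6, 4) — d to each: A:10, B:12, C:7, D:19, E:18, F:16 → nearest is C
(8, 1) — d to each: A:11, B:11, C:10, D:18, E:17, F:15 → nearest is C
(6, -7) — d to each: A:17, B:9, C:16, D:8, E:17, F:17 → nearest is D
1 of the 3 points has D as nearest.

1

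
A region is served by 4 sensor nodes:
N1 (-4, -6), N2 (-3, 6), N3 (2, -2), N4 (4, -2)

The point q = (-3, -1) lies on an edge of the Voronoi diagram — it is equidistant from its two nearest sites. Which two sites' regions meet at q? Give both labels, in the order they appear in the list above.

N1 and N3

Squared distances from q to each site:
|qN1|² = (-3−(-4))² + (-1−(-6))² = 1 + 25 = 26
|qN2|² = (-3−(-3))² + (-1−6)² = 0 + 49 = 49
|qN3|² = (-3−2)² + (-1−(-2))² = 25 + 1 = 26
|qN4|² = (-3−4)² + (-1−(-2))² = 49 + 1 = 50
q is equidistant from N1 and N3 (both at squared distance 26), and every other site is strictly farther — so q lies on the N1–N3 Voronoi edge.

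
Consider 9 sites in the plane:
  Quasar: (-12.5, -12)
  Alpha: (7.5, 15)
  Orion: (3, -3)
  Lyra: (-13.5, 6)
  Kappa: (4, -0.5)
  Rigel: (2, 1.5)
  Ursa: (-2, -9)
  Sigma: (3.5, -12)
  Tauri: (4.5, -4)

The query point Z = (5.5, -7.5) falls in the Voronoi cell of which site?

Tauri

Squared Euclidean distances:
d²(Z, Quasar) = (5.5−(-12.5))² + (-7.5−(-12))² = 324 + 20.25 = 344.25
d²(Z, Alpha) = (5.5−7.5)² + (-7.5−15)² = 4 + 506.25 = 510.25
d²(Z, Orion) = (5.5−3)² + (-7.5−(-3))² = 6.25 + 20.25 = 26.5
d²(Z, Lyra) = (5.5−(-13.5))² + (-7.5−6)² = 361 + 182.25 = 543.25
d²(Z, Kappa) = (5.5−4)² + (-7.5−(-0.5))² = 2.25 + 49 = 51.25
d²(Z, Rigel) = (5.5−2)² + (-7.5−1.5)² = 12.25 + 81 = 93.25
d²(Z, Ursa) = (5.5−(-2))² + (-7.5−(-9))² = 56.25 + 2.25 = 58.5
d²(Z, Sigma) = (5.5−3.5)² + (-7.5−(-12))² = 4 + 20.25 = 24.25
d²(Z, Tauri) = (5.5−4.5)² + (-7.5−(-4))² = 1 + 12.25 = 13.25
The smallest is to Tauri, so Z lies in the Voronoi region of Tauri.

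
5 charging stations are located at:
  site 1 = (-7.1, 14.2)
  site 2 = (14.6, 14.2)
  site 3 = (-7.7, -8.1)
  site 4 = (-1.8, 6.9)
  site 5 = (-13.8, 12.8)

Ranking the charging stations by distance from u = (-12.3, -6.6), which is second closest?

site 4

Squared Euclidean distances:
d²(u, site 1) = (-12.3−(-7.1))² + (-6.6−14.2)² = 27.04 + 432.64 = 459.68
d²(u, site 2) = (-12.3−14.6)² + (-6.6−14.2)² = 723.61 + 432.64 = 1156.25
d²(u, site 3) = (-12.3−(-7.7))² + (-6.6−(-8.1))² = 21.16 + 2.25 = 23.41
d²(u, site 4) = (-12.3−(-1.8))² + (-6.6−6.9)² = 110.25 + 182.25 = 292.5
d²(u, site 5) = (-12.3−(-13.8))² + (-6.6−12.8)² = 2.25 + 376.36 = 378.61
Sorted ascending: site 3, site 4, site 5, … — the second-nearest is site 4.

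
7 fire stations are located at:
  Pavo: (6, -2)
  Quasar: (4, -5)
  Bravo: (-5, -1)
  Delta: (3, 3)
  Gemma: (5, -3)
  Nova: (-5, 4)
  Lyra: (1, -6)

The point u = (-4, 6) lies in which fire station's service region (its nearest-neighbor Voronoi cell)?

Nova

Compare squared distances (the ordering matches that of the actual distances):
d²(u, Pavo) = (-4−6)² + (6−(-2))² = 100 + 64 = 164
d²(u, Quasar) = (-4−4)² + (6−(-5))² = 64 + 121 = 185
d²(u, Bravo) = (-4−(-5))² + (6−(-1))² = 1 + 49 = 50
d²(u, Delta) = (-4−3)² + (6−3)² = 49 + 9 = 58
d²(u, Gemma) = (-4−5)² + (6−(-3))² = 81 + 81 = 162
d²(u, Nova) = (-4−(-5))² + (6−4)² = 1 + 4 = 5
d²(u, Lyra) = (-4−1)² + (6−(-6))² = 25 + 144 = 169
The smallest is to Nova, so u lies in the Voronoi region of Nova.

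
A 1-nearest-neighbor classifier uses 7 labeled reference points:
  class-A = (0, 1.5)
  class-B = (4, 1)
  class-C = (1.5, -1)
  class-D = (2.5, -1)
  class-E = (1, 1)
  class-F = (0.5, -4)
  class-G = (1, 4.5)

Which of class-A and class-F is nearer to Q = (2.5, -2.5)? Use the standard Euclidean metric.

Compare squared distances:
d²(Q, class-A) = (2.5−0)² + (-2.5−1.5)² = 6.25 + 16 = 22.25
d²(Q, class-F) = (2.5−0.5)² + (-2.5−(-4))² = 4 + 2.25 = 6.25
22.25 > 6.25, so class-F is closer.

class-F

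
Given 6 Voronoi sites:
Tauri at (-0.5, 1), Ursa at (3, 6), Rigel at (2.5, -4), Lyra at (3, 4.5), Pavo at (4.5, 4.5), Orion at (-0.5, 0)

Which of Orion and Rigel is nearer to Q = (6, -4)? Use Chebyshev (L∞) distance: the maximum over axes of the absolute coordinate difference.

Rigel

d(Q, Orion) = max(6.5, 4) = 6.5
d(Q, Rigel) = max(3.5, 0) = 3.5
6.5 > 3.5, so Rigel is closer.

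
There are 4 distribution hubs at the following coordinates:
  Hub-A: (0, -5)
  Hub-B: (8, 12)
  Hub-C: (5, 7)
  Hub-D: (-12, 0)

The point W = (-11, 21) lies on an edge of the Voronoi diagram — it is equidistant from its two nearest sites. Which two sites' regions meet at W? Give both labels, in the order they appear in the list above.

Squared distances from W to each site:
d²(W, Hub-A) = 121 + 676 = 797
d²(W, Hub-B) = 361 + 81 = 442
d²(W, Hub-C) = 256 + 196 = 452
d²(W, Hub-D) = 1 + 441 = 442
W is equidistant from Hub-B and Hub-D (both at squared distance 442), and every other site is strictly farther — so W lies on the Hub-B–Hub-D Voronoi edge.

Hub-B and Hub-D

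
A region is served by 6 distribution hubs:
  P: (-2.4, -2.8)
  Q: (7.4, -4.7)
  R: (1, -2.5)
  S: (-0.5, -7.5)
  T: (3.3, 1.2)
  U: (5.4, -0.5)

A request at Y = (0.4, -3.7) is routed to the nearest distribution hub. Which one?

R

Squared Euclidean distances:
|YP|² = (0.4−(-2.4))² + (-3.7−(-2.8))² = 7.84 + 0.81 = 8.65
|YQ|² = (0.4−7.4)² + (-3.7−(-4.7))² = 49 + 1 = 50
|YR|² = (0.4−1)² + (-3.7−(-2.5))² = 0.36 + 1.44 = 1.8
|YS|² = (0.4−(-0.5))² + (-3.7−(-7.5))² = 0.81 + 14.44 = 15.25
|YT|² = (0.4−3.3)² + (-3.7−1.2)² = 8.41 + 24.01 = 32.42
|YU|² = (0.4−5.4)² + (-3.7−(-0.5))² = 25 + 10.24 = 35.24
Minimum is at R.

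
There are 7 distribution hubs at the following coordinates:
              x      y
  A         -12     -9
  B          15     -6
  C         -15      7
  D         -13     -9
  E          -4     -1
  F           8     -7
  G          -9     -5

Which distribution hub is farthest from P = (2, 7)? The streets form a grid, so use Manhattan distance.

D

d(P,A) = |2−(-12)| + |7−(-9)| = 14 + 16 = 30
d(P,B) = |2−15| + |7−(-6)| = 13 + 13 = 26
d(P,C) = |2−(-15)| + |7−7| = 17 + 0 = 17
d(P,D) = |2−(-13)| + |7−(-9)| = 15 + 16 = 31
d(P,E) = |2−(-4)| + |7−(-1)| = 6 + 8 = 14
d(P,F) = |2−8| + |7−(-7)| = 6 + 14 = 20
d(P,G) = |2−(-9)| + |7−(-5)| = 11 + 12 = 23
The largest is to D.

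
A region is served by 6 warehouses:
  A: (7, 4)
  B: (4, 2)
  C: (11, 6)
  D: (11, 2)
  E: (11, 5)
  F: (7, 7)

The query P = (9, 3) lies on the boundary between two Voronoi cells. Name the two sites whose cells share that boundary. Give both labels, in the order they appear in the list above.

A and D

Squared distances from P to each site:
|PA|² = (9−7)² + (3−4)² = 4 + 1 = 5
|PB|² = (9−4)² + (3−2)² = 25 + 1 = 26
|PC|² = (9−11)² + (3−6)² = 4 + 9 = 13
|PD|² = (9−11)² + (3−2)² = 4 + 1 = 5
|PE|² = (9−11)² + (3−5)² = 4 + 4 = 8
|PF|² = (9−7)² + (3−7)² = 4 + 16 = 20
P is equidistant from A and D (both at squared distance 5), and every other site is strictly farther — so P lies on the A–D Voronoi edge.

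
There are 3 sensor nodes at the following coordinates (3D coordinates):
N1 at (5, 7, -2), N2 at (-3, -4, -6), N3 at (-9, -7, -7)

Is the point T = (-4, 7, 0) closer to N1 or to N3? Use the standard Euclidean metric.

N1

Compare squared distances:
|TN1|² = (-4−5)² + (7−7)² + (0−(-2))² = 81 + 0 + 4 = 85
|TN3|² = (-4−(-9))² + (7−(-7))² + (0−(-7))² = 25 + 196 + 49 = 270
85 < 270, so N1 is closer.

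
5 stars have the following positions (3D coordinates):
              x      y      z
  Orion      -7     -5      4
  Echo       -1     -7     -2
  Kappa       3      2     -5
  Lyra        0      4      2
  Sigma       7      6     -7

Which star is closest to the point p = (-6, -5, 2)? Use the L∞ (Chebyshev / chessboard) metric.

Orion

d(p, Orion) = max(1, 0, 2) = 2
d(p, Echo) = max(5, 2, 4) = 5
d(p, Kappa) = max(9, 7, 7) = 9
d(p, Lyra) = max(6, 9, 0) = 9
d(p, Sigma) = max(13, 11, 9) = 13
The smallest is to Orion, so p lies in the Voronoi region of Orion.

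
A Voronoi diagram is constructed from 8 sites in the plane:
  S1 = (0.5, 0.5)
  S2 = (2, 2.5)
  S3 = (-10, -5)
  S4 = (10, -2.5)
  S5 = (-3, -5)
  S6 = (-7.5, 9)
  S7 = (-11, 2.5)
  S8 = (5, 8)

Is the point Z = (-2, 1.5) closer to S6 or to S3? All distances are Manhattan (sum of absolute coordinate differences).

d(Z,S6) = |-2−(-7.5)| + |1.5−9| = 5.5 + 7.5 = 13
d(Z,S3) = |-2−(-10)| + |1.5−(-5)| = 8 + 6.5 = 14.5
13 < 14.5, so S6 is closer.

S6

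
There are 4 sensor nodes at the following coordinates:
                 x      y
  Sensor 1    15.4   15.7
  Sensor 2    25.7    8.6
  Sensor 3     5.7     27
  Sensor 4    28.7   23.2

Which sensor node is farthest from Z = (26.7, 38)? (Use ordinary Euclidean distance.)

Squared Euclidean distances:
d²(Z, Sensor 1) = (26.7−15.4)² + (38−15.7)² = 127.69 + 497.29 = 624.98
d²(Z, Sensor 2) = (26.7−25.7)² + (38−8.6)² = 1 + 864.36 = 865.36
d²(Z, Sensor 3) = (26.7−5.7)² + (38−27)² = 441 + 121 = 562
d²(Z, Sensor 4) = (26.7−28.7)² + (38−23.2)² = 4 + 219.04 = 223.04
The largest is to Sensor 2.

Sensor 2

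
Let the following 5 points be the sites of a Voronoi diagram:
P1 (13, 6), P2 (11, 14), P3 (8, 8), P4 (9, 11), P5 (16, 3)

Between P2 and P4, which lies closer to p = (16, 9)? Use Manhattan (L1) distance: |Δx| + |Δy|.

P4

d(p,P2) = |16−11| + |9−14| = 5 + 5 = 10
d(p,P4) = |16−9| + |9−11| = 7 + 2 = 9
10 > 9, so P4 is closer.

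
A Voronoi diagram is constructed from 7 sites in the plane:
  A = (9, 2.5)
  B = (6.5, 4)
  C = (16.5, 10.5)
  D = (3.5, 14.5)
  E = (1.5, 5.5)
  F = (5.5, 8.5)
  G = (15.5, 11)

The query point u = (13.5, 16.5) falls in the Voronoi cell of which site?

Since √ is increasing, it suffices to compare squared distances:
|uA|² = (13.5−9)² + (16.5−2.5)² = 20.25 + 196 = 216.25
|uB|² = (13.5−6.5)² + (16.5−4)² = 49 + 156.25 = 205.25
|uC|² = (13.5−16.5)² + (16.5−10.5)² = 9 + 36 = 45
|uD|² = (13.5−3.5)² + (16.5−14.5)² = 100 + 4 = 104
|uE|² = (13.5−1.5)² + (16.5−5.5)² = 144 + 121 = 265
|uF|² = (13.5−5.5)² + (16.5−8.5)² = 64 + 64 = 128
|uG|² = (13.5−15.5)² + (16.5−11)² = 4 + 30.25 = 34.25
Minimum is at G.

G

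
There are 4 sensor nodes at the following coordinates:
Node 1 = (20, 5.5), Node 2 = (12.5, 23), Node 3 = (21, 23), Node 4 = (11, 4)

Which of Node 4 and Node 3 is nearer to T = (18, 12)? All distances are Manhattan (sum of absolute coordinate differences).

d(T, Node 4) = |18−11| + |12−4| = 7 + 8 = 15
d(T, Node 3) = |18−21| + |12−23| = 3 + 11 = 14
15 > 14, so Node 3 is closer.

Node 3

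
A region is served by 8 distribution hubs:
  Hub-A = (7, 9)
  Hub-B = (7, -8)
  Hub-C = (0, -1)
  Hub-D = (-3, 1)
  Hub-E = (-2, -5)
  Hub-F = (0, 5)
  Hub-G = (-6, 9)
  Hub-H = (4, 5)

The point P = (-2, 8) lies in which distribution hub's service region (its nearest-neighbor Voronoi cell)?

Hub-F

Squared Euclidean distances:
d²(P, Hub-A) = (-2−7)² + (8−9)² = 81 + 1 = 82
d²(P, Hub-B) = (-2−7)² + (8−(-8))² = 81 + 256 = 337
d²(P, Hub-C) = (-2−0)² + (8−(-1))² = 4 + 81 = 85
d²(P, Hub-D) = (-2−(-3))² + (8−1)² = 1 + 49 = 50
d²(P, Hub-E) = (-2−(-2))² + (8−(-5))² = 0 + 169 = 169
d²(P, Hub-F) = (-2−0)² + (8−5)² = 4 + 9 = 13
d²(P, Hub-G) = (-2−(-6))² + (8−9)² = 16 + 1 = 17
d²(P, Hub-H) = (-2−4)² + (8−5)² = 36 + 9 = 45
Hub-F is nearest.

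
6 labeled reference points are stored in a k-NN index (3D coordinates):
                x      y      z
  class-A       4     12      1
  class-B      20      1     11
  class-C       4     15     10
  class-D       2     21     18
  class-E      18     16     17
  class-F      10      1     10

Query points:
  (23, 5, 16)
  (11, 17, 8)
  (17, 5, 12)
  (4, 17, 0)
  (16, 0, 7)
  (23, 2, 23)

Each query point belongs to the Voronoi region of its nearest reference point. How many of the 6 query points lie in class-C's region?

(23, 5, 16) — d² to each: class-A:635, class-B:50, class-C:497, class-D:701, class-E:147, class-F:221 → nearest is class-B
(11, 17, 8) — d² to each: class-A:123, class-B:346, class-C:57, class-D:197, class-E:131, class-F:261 → nearest is class-C
(17, 5, 12) — d² to each: class-A:339, class-B:26, class-C:273, class-D:517, class-E:147, class-F:69 → nearest is class-B
(4, 17, 0) — d² to each: class-A:26, class-B:633, class-C:104, class-D:344, class-E:486, class-F:392 → nearest is class-A
(16, 0, 7) — d² to each: class-A:324, class-B:33, class-C:378, class-D:758, class-E:360, class-F:46 → nearest is class-B
(23, 2, 23) — d² to each: class-A:945, class-B:154, class-C:699, class-D:827, class-E:257, class-F:339 → nearest is class-B
1 of the 6 points has class-C as nearest.

1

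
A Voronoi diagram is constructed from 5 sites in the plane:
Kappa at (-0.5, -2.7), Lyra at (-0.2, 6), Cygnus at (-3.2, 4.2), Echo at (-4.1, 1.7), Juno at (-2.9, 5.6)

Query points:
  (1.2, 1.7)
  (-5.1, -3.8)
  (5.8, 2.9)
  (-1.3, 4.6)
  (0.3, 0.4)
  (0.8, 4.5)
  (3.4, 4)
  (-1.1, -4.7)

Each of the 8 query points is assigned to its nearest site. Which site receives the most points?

(1.2, 1.7) — d² to each: Kappa:22.25, Lyra:20.45, Cygnus:25.61, Echo:28.09, Juno:32.02 → nearest is Lyra
(-5.1, -3.8) — d² to each: Kappa:22.37, Lyra:120.05, Cygnus:67.61, Echo:31.25, Juno:93.2 → nearest is Kappa
(5.8, 2.9) — d² to each: Kappa:71.05, Lyra:45.61, Cygnus:82.69, Echo:99.45, Juno:82.98 → nearest is Lyra
(-1.3, 4.6) — d² to each: Kappa:53.93, Lyra:3.17, Cygnus:3.77, Echo:16.25, Juno:3.56 → nearest is Lyra
(0.3, 0.4) — d² to each: Kappa:10.25, Lyra:31.61, Cygnus:26.69, Echo:21.05, Juno:37.28 → nearest is Kappa
(0.8, 4.5) — d² to each: Kappa:53.53, Lyra:3.25, Cygnus:16.09, Echo:31.85, Juno:14.9 → nearest is Lyra
(3.4, 4) — d² to each: Kappa:60.1, Lyra:16.96, Cygnus:43.6, Echo:61.54, Juno:42.25 → nearest is Lyra
(-1.1, -4.7) — d² to each: Kappa:4.36, Lyra:115.3, Cygnus:83.62, Echo:49.96, Juno:109.33 → nearest is Kappa
Tally — Kappa:3, Lyra:5. Lyra captures the most (5).

Lyra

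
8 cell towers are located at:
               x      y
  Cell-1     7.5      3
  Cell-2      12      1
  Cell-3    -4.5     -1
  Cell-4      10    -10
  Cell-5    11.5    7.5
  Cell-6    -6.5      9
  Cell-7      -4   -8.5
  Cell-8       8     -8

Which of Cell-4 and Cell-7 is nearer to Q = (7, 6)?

Compare squared distances:
d²(Q, Cell-4) = (7−10)² + (6−(-10))² = 9 + 256 = 265
d²(Q, Cell-7) = (7−(-4))² + (6−(-8.5))² = 121 + 210.25 = 331.25
265 < 331.25, so Cell-4 is closer.

Cell-4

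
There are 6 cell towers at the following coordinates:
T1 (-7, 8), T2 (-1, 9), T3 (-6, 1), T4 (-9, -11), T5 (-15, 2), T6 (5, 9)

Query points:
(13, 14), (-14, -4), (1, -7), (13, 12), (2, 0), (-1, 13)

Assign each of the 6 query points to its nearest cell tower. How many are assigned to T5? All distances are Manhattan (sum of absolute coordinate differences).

1

(13, 14) — d to each: T1:26, T2:19, T3:32, T4:47, T5:40, T6:13 → nearest is T6
(-14, -4) — d to each: T1:19, T2:26, T3:13, T4:12, T5:7, T6:32 → nearest is T5
(1, -7) — d to each: T1:23, T2:18, T3:15, T4:14, T5:25, T6:20 → nearest is T4
(13, 12) — d to each: T1:24, T2:17, T3:30, T4:45, T5:38, T6:11 → nearest is T6
(2, 0) — d to each: T1:17, T2:12, T3:9, T4:22, T5:19, T6:12 → nearest is T3
(-1, 13) — d to each: T1:11, T2:4, T3:17, T4:32, T5:25, T6:10 → nearest is T2
1 of the 6 points has T5 as nearest.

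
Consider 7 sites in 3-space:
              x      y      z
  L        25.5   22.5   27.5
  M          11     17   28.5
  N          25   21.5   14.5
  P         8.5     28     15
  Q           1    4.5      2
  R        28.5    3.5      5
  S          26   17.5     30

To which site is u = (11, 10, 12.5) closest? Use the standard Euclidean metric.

Q

Compare squared distances (the ordering matches that of the actual distances):
|uL|² = 210.25 + 156.25 + 225 = 591.5
|uM|² = 0 + 49 + 256 = 305
|uN|² = 196 + 132.25 + 4 = 332.25
|uP|² = 6.25 + 324 + 6.25 = 336.5
|uQ|² = 100 + 30.25 + 110.25 = 240.5
|uR|² = 306.25 + 42.25 + 56.25 = 404.75
|uS|² = 225 + 56.25 + 306.25 = 587.5
The smallest is to Q, so u lies in the Voronoi region of Q.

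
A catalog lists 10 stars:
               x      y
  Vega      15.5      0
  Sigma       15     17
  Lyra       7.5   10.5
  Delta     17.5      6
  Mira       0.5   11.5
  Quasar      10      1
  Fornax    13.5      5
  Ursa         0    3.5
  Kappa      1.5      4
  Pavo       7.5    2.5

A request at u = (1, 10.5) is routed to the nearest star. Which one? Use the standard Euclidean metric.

Squared Euclidean distances:
d²(u, Vega) = 210.25 + 110.25 = 320.5
d²(u, Sigma) = 196 + 42.25 = 238.25
d²(u, Lyra) = 42.25 + 0 = 42.25
d²(u, Delta) = 272.25 + 20.25 = 292.5
d²(u, Mira) = 0.25 + 1 = 1.25
d²(u, Quasar) = 81 + 90.25 = 171.25
d²(u, Fornax) = 156.25 + 30.25 = 186.5
d²(u, Ursa) = 1 + 49 = 50
d²(u, Kappa) = 0.25 + 42.25 = 42.5
d²(u, Pavo) = 42.25 + 64 = 106.25
Minimum is at Mira.

Mira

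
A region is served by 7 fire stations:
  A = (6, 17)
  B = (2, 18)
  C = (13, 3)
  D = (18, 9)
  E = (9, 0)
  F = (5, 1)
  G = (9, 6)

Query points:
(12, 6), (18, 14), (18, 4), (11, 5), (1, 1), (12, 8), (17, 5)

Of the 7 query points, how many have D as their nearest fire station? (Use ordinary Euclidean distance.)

3

(12, 6) — d² to each: A:157, B:244, C:10, D:45, E:45, F:74, G:9 → nearest is G
(18, 14) — d² to each: A:153, B:272, C:146, D:25, E:277, F:338, G:145 → nearest is D
(18, 4) — d² to each: A:313, B:452, C:26, D:25, E:97, F:178, G:85 → nearest is D
(11, 5) — d² to each: A:169, B:250, C:8, D:65, E:29, F:52, G:5 → nearest is G
(1, 1) — d² to each: A:281, B:290, C:148, D:353, E:65, F:16, G:89 → nearest is F
(12, 8) — d² to each: A:117, B:200, C:26, D:37, E:73, F:98, G:13 → nearest is G
(17, 5) — d² to each: A:265, B:394, C:20, D:17, E:89, F:160, G:65 → nearest is D
3 of the 7 points have D as nearest.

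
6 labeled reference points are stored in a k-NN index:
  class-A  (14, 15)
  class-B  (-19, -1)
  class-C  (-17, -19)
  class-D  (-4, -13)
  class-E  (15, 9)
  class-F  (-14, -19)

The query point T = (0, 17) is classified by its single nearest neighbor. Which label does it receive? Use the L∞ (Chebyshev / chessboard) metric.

d(T, class-A) = max(14, 2) = 14
d(T, class-B) = max(19, 18) = 19
d(T, class-C) = max(17, 36) = 36
d(T, class-D) = max(4, 30) = 30
d(T, class-E) = max(15, 8) = 15
d(T, class-F) = max(14, 36) = 36
class-A is nearest.

class-A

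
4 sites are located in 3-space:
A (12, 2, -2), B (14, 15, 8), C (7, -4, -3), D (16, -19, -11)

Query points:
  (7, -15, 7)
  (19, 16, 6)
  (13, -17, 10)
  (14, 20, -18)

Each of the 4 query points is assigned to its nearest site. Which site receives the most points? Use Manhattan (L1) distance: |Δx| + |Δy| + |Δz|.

B

(7, -15, 7) — d to each: A:31, B:38, C:21, D:31 → nearest is C
(19, 16, 6) — d to each: A:29, B:8, C:41, D:55 → nearest is B
(13, -17, 10) — d to each: A:32, B:35, C:32, D:26 → nearest is D
(14, 20, -18) — d to each: A:36, B:31, C:46, D:48 → nearest is B
Tally — B:2, C:1, D:1. B captures the most (2).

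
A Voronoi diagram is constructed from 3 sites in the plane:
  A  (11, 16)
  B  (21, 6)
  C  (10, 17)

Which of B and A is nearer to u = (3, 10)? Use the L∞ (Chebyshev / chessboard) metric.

A

d(u,B) = max(18, 4) = 18
d(u,A) = max(8, 6) = 8
18 > 8, so A is closer.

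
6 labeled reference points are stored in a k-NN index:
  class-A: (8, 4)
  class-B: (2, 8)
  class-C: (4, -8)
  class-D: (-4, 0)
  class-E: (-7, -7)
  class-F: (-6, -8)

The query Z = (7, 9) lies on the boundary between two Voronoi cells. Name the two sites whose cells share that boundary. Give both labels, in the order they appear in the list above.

class-A and class-B

Squared distances from Z to each site:
d²(Z, class-A) = (7−8)² + (9−4)² = 1 + 25 = 26
d²(Z, class-B) = (7−2)² + (9−8)² = 25 + 1 = 26
d²(Z, class-C) = (7−4)² + (9−(-8))² = 9 + 289 = 298
d²(Z, class-D) = (7−(-4))² + (9−0)² = 121 + 81 = 202
d²(Z, class-E) = (7−(-7))² + (9−(-7))² = 196 + 256 = 452
d²(Z, class-F) = (7−(-6))² + (9−(-8))² = 169 + 289 = 458
Z is equidistant from class-A and class-B (both at squared distance 26), and every other site is strictly farther — so Z lies on the class-A–class-B Voronoi edge.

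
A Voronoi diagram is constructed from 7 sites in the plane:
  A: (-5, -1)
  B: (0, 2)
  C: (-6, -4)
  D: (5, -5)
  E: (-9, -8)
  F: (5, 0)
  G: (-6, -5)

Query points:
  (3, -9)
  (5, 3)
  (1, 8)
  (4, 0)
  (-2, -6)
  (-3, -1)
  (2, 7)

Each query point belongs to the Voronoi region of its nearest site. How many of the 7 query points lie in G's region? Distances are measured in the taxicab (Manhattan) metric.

(3, -9) — d to each: A:16, B:14, C:14, D:6, E:13, F:11, G:13 → nearest is D
(5, 3) — d to each: A:14, B:6, C:18, D:8, E:25, F:3, G:19 → nearest is F
(1, 8) — d to each: A:15, B:7, C:19, D:17, E:26, F:12, G:20 → nearest is B
(4, 0) — d to each: A:10, B:6, C:14, D:6, E:21, F:1, G:15 → nearest is F
(-2, -6) — d to each: A:8, B:10, C:6, D:8, E:9, F:13, G:5 → nearest is G
(-3, -1) — d to each: A:2, B:6, C:6, D:12, E:13, F:9, G:7 → nearest is A
(2, 7) — d to each: A:15, B:7, C:19, D:15, E:26, F:10, G:20 → nearest is B
1 of the 7 points has G as nearest.

1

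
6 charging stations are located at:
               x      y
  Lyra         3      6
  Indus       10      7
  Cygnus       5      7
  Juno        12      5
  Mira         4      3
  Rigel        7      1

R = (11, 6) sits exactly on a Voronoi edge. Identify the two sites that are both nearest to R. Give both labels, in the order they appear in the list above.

Squared distances from R to each site:
d²(R, Lyra) = (11−3)² + (6−6)² = 64 + 0 = 64
d²(R, Indus) = (11−10)² + (6−7)² = 1 + 1 = 2
d²(R, Cygnus) = (11−5)² + (6−7)² = 36 + 1 = 37
d²(R, Juno) = (11−12)² + (6−5)² = 1 + 1 = 2
d²(R, Mira) = (11−4)² + (6−3)² = 49 + 9 = 58
d²(R, Rigel) = (11−7)² + (6−1)² = 16 + 25 = 41
R is equidistant from Indus and Juno (both at squared distance 2), and every other site is strictly farther — so R lies on the Indus–Juno Voronoi edge.

Indus and Juno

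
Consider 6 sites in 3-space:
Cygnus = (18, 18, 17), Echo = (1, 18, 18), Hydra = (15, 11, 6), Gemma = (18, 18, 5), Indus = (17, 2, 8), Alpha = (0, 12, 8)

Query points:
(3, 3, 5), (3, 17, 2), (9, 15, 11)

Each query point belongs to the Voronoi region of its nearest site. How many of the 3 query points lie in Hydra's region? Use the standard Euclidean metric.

(3, 3, 5) — d² to each: Cygnus:594, Echo:398, Hydra:209, Gemma:450, Indus:206, Alpha:99 → nearest is Alpha
(3, 17, 2) — d² to each: Cygnus:451, Echo:261, Hydra:196, Gemma:235, Indus:457, Alpha:70 → nearest is Alpha
(9, 15, 11) — d² to each: Cygnus:126, Echo:122, Hydra:77, Gemma:126, Indus:242, Alpha:99 → nearest is Hydra
1 of the 3 points has Hydra as nearest.

1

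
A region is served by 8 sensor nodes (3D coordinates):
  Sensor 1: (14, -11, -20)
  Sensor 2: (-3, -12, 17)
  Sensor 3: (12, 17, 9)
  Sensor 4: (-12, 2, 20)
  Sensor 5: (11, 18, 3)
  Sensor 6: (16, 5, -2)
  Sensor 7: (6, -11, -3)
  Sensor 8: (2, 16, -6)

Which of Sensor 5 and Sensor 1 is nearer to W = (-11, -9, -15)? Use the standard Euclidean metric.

Compare squared distances:
d²(W, Sensor 5) = (-11−11)² + (-9−18)² + (-15−3)² = 484 + 729 + 324 = 1537
d²(W, Sensor 1) = (-11−14)² + (-9−(-11))² + (-15−(-20))² = 625 + 4 + 25 = 654
1537 > 654, so Sensor 1 is closer.

Sensor 1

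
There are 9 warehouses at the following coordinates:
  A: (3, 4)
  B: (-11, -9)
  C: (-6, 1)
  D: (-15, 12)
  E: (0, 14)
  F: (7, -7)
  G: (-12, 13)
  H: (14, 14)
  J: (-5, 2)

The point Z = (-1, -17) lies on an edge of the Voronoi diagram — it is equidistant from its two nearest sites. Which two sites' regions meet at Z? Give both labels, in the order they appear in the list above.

B and F

Squared distances from Z to each site:
|ZA|² = (-1−3)² + (-17−4)² = 16 + 441 = 457
|ZB|² = (-1−(-11))² + (-17−(-9))² = 100 + 64 = 164
|ZC|² = (-1−(-6))² + (-17−1)² = 25 + 324 = 349
|ZD|² = (-1−(-15))² + (-17−12)² = 196 + 841 = 1037
|ZE|² = (-1−0)² + (-17−14)² = 1 + 961 = 962
|ZF|² = (-1−7)² + (-17−(-7))² = 64 + 100 = 164
|ZG|² = (-1−(-12))² + (-17−13)² = 121 + 900 = 1021
|ZH|² = (-1−14)² + (-17−14)² = 225 + 961 = 1186
|ZJ|² = (-1−(-5))² + (-17−2)² = 16 + 361 = 377
Z is equidistant from B and F (both at squared distance 164), and every other site is strictly farther — so Z lies on the B–F Voronoi edge.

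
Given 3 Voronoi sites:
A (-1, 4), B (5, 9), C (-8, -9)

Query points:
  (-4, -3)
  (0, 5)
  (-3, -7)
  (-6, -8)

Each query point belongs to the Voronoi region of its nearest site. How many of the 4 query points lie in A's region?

1

(-4, -3) — d² to each: A:58, B:225, C:52 → nearest is C
(0, 5) — d² to each: A:2, B:41, C:260 → nearest is A
(-3, -7) — d² to each: A:125, B:320, C:29 → nearest is C
(-6, -8) — d² to each: A:169, B:410, C:5 → nearest is C
1 of the 4 points has A as nearest.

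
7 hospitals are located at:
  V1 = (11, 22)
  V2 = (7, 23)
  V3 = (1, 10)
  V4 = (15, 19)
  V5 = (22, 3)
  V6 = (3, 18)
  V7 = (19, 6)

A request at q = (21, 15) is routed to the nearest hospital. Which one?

Squared Euclidean distances:
|qV1|² = (21−11)² + (15−22)² = 100 + 49 = 149
|qV2|² = (21−7)² + (15−23)² = 196 + 64 = 260
|qV3|² = (21−1)² + (15−10)² = 400 + 25 = 425
|qV4|² = (21−15)² + (15−19)² = 36 + 16 = 52
|qV5|² = (21−22)² + (15−3)² = 1 + 144 = 145
|qV6|² = (21−3)² + (15−18)² = 324 + 9 = 333
|qV7|² = (21−19)² + (15−6)² = 4 + 81 = 85
Minimum is at V4.

V4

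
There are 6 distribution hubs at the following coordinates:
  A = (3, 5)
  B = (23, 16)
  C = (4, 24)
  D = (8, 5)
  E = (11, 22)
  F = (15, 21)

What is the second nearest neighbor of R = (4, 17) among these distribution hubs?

E

Compare squared distances (the ordering matches that of the actual distances):
|RA|² = (4−3)² + (17−5)² = 1 + 144 = 145
|RB|² = (4−23)² + (17−16)² = 361 + 1 = 362
|RC|² = (4−4)² + (17−24)² = 0 + 49 = 49
|RD|² = (4−8)² + (17−5)² = 16 + 144 = 160
|RE|² = (4−11)² + (17−22)² = 49 + 25 = 74
|RF|² = (4−15)² + (17−21)² = 121 + 16 = 137
Sorted ascending: C, E, F, … — the second-nearest is E.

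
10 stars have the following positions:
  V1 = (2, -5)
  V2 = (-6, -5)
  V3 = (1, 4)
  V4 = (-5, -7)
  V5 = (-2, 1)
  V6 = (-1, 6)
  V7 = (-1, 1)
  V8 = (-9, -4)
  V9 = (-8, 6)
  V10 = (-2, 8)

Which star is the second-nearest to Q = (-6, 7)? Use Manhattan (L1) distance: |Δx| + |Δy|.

d(Q,V1) = 8 + 12 = 20
d(Q,V2) = 0 + 12 = 12
d(Q,V3) = 7 + 3 = 10
d(Q,V4) = 1 + 14 = 15
d(Q,V5) = 4 + 6 = 10
d(Q,V6) = 5 + 1 = 6
d(Q,V7) = 5 + 6 = 11
d(Q,V8) = 3 + 11 = 14
d(Q,V9) = 2 + 1 = 3
d(Q, V10) = 4 + 1 = 5
Sorted ascending: V9, V10, V6, … — the second-nearest is V10.

V10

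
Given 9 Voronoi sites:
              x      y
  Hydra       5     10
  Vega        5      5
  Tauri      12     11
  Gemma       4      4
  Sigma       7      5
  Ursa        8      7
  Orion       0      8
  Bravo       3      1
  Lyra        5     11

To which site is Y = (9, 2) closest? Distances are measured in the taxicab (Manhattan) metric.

Sigma

d(Y, Hydra) = 4 + 8 = 12
d(Y, Vega) = 4 + 3 = 7
d(Y, Tauri) = 3 + 9 = 12
d(Y, Gemma) = 5 + 2 = 7
d(Y, Sigma) = 2 + 3 = 5
d(Y, Ursa) = 1 + 5 = 6
d(Y, Orion) = 9 + 6 = 15
d(Y, Bravo) = 6 + 1 = 7
d(Y, Lyra) = 4 + 9 = 13
Sigma is nearest.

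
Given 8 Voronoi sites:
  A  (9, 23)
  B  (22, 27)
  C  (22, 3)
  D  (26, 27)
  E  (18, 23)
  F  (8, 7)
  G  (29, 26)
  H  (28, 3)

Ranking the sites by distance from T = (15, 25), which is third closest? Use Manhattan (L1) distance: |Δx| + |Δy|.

d(T,A) = |15−9| + |25−23| = 6 + 2 = 8
d(T,B) = |15−22| + |25−27| = 7 + 2 = 9
d(T,C) = |15−22| + |25−3| = 7 + 22 = 29
d(T,D) = |15−26| + |25−27| = 11 + 2 = 13
d(T,E) = |15−18| + |25−23| = 3 + 2 = 5
d(T,F) = |15−8| + |25−7| = 7 + 18 = 25
d(T,G) = |15−29| + |25−26| = 14 + 1 = 15
d(T,H) = |15−28| + |25−3| = 13 + 22 = 35
Sorted ascending: E, A, B, D, … — the third-nearest is B.

B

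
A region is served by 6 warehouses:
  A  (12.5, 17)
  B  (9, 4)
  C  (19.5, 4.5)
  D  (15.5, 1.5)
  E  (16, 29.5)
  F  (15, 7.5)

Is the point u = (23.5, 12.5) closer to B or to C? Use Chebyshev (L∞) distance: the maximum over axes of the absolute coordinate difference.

d(u,B) = max(14.5, 8.5) = 14.5
d(u,C) = max(4, 8) = 8
14.5 > 8, so C is closer.

C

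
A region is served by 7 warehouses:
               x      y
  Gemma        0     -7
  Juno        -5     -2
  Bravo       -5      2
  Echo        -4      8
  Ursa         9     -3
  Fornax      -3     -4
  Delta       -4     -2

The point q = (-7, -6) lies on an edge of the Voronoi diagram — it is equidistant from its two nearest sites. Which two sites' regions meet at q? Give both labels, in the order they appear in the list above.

Squared distances from q to each site:
d²(q, Gemma) = (-7−0)² + (-6−(-7))² = 49 + 1 = 50
d²(q, Juno) = (-7−(-5))² + (-6−(-2))² = 4 + 16 = 20
d²(q, Bravo) = (-7−(-5))² + (-6−2)² = 4 + 64 = 68
d²(q, Echo) = (-7−(-4))² + (-6−8)² = 9 + 196 = 205
d²(q, Ursa) = (-7−9)² + (-6−(-3))² = 256 + 9 = 265
d²(q, Fornax) = (-7−(-3))² + (-6−(-4))² = 16 + 4 = 20
d²(q, Delta) = (-7−(-4))² + (-6−(-2))² = 9 + 16 = 25
q is equidistant from Juno and Fornax (both at squared distance 20), and every other site is strictly farther — so q lies on the Juno–Fornax Voronoi edge.

Juno and Fornax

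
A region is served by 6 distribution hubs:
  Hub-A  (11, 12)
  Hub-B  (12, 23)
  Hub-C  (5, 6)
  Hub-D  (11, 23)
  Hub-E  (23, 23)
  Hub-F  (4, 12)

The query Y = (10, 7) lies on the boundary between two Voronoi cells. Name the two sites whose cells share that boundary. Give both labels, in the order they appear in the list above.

Squared distances from Y to each site:
d²(Y, Hub-A) = (10−11)² + (7−12)² = 1 + 25 = 26
d²(Y, Hub-B) = (10−12)² + (7−23)² = 4 + 256 = 260
d²(Y, Hub-C) = (10−5)² + (7−6)² = 25 + 1 = 26
d²(Y, Hub-D) = (10−11)² + (7−23)² = 1 + 256 = 257
d²(Y, Hub-E) = (10−23)² + (7−23)² = 169 + 256 = 425
d²(Y, Hub-F) = (10−4)² + (7−12)² = 36 + 25 = 61
Y is equidistant from Hub-A and Hub-C (both at squared distance 26), and every other site is strictly farther — so Y lies on the Hub-A–Hub-C Voronoi edge.

Hub-A and Hub-C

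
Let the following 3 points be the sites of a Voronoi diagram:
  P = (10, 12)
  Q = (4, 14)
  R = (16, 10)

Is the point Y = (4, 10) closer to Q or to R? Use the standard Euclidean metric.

Compare squared distances:
|YQ|² = (4−4)² + (10−14)² = 0 + 16 = 16
|YR|² = (4−16)² + (10−10)² = 144 + 0 = 144
16 < 144, so Q is closer.

Q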